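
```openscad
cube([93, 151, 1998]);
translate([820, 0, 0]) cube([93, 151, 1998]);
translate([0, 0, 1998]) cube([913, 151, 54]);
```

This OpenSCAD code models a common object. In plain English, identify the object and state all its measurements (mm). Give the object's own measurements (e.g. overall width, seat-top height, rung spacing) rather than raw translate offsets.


A door frame. The clear opening is 727 mm wide and 1998 mm high. Two 93 mm wide jambs, 151 mm deep, stand either side of the opening from the floor to the top of the opening. A 54 mm thick head sits across the top of both jambs, spanning the full outside width of the frame.


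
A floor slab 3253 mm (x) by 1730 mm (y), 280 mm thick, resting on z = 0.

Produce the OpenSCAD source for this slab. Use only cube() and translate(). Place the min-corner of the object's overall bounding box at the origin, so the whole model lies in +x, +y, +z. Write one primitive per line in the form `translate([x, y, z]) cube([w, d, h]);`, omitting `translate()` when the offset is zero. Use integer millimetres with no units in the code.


cube([3253, 1730, 280]);


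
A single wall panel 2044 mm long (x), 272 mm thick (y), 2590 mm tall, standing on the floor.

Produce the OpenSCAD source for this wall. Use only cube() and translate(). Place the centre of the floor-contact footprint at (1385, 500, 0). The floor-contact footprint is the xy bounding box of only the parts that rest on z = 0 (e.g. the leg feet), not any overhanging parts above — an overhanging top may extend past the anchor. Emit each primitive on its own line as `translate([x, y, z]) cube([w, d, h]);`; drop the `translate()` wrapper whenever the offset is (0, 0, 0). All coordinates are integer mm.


translate([363, 364, 0]) cube([2044, 272, 2590]);


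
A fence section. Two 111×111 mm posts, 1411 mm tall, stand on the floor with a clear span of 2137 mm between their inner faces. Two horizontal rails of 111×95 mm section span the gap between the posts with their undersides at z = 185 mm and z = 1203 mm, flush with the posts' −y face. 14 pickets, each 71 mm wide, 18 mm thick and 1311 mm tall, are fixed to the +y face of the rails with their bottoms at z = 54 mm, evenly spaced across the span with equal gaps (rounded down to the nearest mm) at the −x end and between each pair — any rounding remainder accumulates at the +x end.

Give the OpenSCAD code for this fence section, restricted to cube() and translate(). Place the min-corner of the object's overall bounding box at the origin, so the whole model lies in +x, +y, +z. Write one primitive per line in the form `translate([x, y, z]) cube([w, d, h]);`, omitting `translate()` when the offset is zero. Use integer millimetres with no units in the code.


cube([111, 111, 1411]);
translate([2248, 0, 0]) cube([111, 111, 1411]);
translate([111, 0, 185]) cube([2137, 111, 95]);
translate([111, 0, 1203]) cube([2137, 111, 95]);
translate([187, 111, 54]) cube([71, 18, 1311]);
translate([334, 111, 54]) cube([71, 18, 1311]);
translate([481, 111, 54]) cube([71, 18, 1311]);
translate([628, 111, 54]) cube([71, 18, 1311]);
translate([775, 111, 54]) cube([71, 18, 1311]);
translate([922, 111, 54]) cube([71, 18, 1311]);
translate([1069, 111, 54]) cube([71, 18, 1311]);
translate([1216, 111, 54]) cube([71, 18, 1311]);
translate([1363, 111, 54]) cube([71, 18, 1311]);
translate([1510, 111, 54]) cube([71, 18, 1311]);
translate([1657, 111, 54]) cube([71, 18, 1311]);
translate([1804, 111, 54]) cube([71, 18, 1311]);
translate([1951, 111, 54]) cube([71, 18, 1311]);
translate([2098, 111, 54]) cube([71, 18, 1311]);


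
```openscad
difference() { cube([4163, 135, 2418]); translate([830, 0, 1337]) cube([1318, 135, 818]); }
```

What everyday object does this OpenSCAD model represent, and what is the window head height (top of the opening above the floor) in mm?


A wall with a window opening. The window head height is 2155 mm.

A wall with a rectangular opening subtracted — a window. Sill at z = 1337, opening 818 mm tall, so the head is at 1337 + 818 = 2155 mm.


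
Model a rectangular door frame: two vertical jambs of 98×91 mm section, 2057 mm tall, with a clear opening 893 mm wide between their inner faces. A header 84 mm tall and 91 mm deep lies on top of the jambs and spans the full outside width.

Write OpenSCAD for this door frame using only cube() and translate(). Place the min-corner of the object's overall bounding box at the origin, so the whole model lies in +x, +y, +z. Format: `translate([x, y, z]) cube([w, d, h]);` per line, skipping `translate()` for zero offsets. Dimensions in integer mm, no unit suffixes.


cube([98, 91, 2057]);
translate([991, 0, 0]) cube([98, 91, 2057]);
translate([0, 0, 2057]) cube([1089, 91, 84]);


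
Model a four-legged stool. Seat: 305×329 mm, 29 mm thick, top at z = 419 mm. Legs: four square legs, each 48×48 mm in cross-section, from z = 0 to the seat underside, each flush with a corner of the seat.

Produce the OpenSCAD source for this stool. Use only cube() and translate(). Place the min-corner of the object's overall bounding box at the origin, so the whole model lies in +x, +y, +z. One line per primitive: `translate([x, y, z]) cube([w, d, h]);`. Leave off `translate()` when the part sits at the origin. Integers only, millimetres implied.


translate([0, 0, 390]) cube([305, 329, 29]);
cube([48, 48, 390]);
translate([257, 0, 0]) cube([48, 48, 390]);
translate([0, 281, 0]) cube([48, 48, 390]);
translate([257, 281, 0]) cube([48, 48, 390]);


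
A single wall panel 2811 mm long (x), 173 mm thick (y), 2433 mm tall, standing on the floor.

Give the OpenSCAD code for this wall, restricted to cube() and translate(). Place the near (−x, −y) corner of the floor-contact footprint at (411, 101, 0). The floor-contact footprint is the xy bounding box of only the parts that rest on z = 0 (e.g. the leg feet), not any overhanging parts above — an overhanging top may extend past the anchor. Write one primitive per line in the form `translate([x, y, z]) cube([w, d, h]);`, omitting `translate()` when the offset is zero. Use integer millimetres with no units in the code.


translate([411, 101, 0]) cube([2811, 173, 2433]);


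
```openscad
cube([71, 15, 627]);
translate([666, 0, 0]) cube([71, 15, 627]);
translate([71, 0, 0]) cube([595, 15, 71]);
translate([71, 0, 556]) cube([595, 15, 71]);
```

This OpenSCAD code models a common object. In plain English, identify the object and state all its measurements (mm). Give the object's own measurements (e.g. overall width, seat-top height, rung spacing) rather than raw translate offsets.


A rectangular picture frame lying in the x–z plane (depth along y). The opening is 595 mm wide (x) by 485 mm tall (z), surrounded by a border 71 mm wide on all four sides. The frame is 15 mm deep and is made of two full-height vertical stiles with two horizontal rails fitted between them.


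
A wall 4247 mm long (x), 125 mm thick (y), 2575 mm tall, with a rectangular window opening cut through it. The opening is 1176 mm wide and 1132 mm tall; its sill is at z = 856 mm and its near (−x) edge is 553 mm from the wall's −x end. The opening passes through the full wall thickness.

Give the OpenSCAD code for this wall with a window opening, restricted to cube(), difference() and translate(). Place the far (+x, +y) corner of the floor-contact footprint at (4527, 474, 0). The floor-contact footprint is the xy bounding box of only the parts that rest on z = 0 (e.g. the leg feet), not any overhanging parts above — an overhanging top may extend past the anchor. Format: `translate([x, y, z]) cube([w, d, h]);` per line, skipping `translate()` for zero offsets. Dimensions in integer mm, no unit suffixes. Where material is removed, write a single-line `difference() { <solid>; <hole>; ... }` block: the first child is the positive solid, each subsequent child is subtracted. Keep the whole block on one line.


difference() { translate([280, 349, 0]) cube([4247, 125, 2575]); translate([833, 349, 856]) cube([1176, 125, 1132]); }


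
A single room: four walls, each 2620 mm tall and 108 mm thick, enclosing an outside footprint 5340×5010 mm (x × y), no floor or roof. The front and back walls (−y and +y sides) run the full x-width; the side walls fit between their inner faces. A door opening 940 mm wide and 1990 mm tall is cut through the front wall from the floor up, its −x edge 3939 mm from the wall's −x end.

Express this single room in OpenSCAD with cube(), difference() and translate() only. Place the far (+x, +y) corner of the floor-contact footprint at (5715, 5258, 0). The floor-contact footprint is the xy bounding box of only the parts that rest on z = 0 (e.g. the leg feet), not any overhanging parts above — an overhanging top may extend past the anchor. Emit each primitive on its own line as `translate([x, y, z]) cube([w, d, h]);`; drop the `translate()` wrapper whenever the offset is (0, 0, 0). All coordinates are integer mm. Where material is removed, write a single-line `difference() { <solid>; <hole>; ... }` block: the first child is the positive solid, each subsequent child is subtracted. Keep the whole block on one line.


difference() { translate([375, 248, 0]) cube([5340, 108, 2620]); translate([4314, 248, 0]) cube([940, 108, 1990]); }
translate([375, 5150, 0]) cube([5340, 108, 2620]);
translate([375, 356, 0]) cube([108, 4794, 2620]);
translate([5607, 356, 0]) cube([108, 4794, 2620]);


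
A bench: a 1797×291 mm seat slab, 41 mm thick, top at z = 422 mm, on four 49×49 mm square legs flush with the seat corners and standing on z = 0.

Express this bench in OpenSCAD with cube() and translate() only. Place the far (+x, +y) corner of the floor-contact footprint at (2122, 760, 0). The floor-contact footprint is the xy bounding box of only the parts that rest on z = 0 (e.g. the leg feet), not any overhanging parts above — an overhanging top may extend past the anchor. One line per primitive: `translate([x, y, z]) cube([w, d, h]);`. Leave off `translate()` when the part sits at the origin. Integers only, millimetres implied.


translate([325, 469, 381]) cube([1797, 291, 41]);
translate([325, 469, 0]) cube([49, 49, 381]);
translate([325, 711, 0]) cube([49, 49, 381]);
translate([2073, 469, 0]) cube([49, 49, 381]);
translate([2073, 711, 0]) cube([49, 49, 381]);


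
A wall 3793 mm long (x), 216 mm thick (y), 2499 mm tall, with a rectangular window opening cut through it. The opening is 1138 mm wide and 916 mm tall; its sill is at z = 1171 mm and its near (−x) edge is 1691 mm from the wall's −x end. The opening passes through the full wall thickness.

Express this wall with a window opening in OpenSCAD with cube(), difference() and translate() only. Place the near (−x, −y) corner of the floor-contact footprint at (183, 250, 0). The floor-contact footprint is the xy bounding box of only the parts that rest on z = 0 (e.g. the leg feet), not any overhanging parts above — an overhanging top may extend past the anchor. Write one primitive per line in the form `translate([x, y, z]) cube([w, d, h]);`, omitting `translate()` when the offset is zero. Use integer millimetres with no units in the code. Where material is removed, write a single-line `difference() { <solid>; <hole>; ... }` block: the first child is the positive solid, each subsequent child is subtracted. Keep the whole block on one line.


difference() { translate([183, 250, 0]) cube([3793, 216, 2499]); translate([1874, 250, 1171]) cube([1138, 216, 916]); }


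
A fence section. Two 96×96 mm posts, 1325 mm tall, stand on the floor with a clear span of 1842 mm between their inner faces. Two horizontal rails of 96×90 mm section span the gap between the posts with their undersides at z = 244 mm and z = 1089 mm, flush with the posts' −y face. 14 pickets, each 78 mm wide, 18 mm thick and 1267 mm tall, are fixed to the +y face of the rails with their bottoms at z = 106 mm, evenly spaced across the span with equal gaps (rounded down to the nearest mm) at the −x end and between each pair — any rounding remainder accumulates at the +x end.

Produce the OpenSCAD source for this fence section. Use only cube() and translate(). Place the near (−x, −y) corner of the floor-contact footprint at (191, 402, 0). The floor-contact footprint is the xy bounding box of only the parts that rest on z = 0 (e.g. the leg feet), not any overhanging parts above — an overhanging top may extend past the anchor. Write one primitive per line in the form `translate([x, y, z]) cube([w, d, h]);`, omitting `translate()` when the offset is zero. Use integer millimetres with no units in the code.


translate([191, 402, 0]) cube([96, 96, 1325]);
translate([2129, 402, 0]) cube([96, 96, 1325]);
translate([287, 402, 244]) cube([1842, 96, 90]);
translate([287, 402, 1089]) cube([1842, 96, 90]);
translate([337, 498, 106]) cube([78, 18, 1267]);
translate([465, 498, 106]) cube([78, 18, 1267]);
translate([593, 498, 106]) cube([78, 18, 1267]);
translate([721, 498, 106]) cube([78, 18, 1267]);
translate([849, 498, 106]) cube([78, 18, 1267]);
translate([977, 498, 106]) cube([78, 18, 1267]);
translate([1105, 498, 106]) cube([78, 18, 1267]);
translate([1233, 498, 106]) cube([78, 18, 1267]);
translate([1361, 498, 106]) cube([78, 18, 1267]);
translate([1489, 498, 106]) cube([78, 18, 1267]);
translate([1617, 498, 106]) cube([78, 18, 1267]);
translate([1745, 498, 106]) cube([78, 18, 1267]);
translate([1873, 498, 106]) cube([78, 18, 1267]);
translate([2001, 498, 106]) cube([78, 18, 1267]);


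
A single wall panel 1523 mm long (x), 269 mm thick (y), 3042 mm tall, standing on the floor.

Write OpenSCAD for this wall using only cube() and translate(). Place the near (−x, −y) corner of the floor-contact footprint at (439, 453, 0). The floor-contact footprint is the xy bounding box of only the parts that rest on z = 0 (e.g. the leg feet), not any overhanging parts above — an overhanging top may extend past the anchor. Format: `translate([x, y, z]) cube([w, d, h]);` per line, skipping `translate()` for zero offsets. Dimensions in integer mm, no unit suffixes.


translate([439, 453, 0]) cube([1523, 269, 3042]);


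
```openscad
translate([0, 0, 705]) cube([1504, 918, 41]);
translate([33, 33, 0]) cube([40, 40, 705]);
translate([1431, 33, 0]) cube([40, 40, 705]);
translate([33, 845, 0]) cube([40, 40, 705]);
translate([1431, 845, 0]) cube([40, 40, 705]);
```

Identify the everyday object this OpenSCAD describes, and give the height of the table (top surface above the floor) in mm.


A table. The table height is 746 mm.

A 1504×918×41 slab sits at z = 705 on four 40 mm square posts — a table. The top surface is at 705 + 41 = 746 mm.


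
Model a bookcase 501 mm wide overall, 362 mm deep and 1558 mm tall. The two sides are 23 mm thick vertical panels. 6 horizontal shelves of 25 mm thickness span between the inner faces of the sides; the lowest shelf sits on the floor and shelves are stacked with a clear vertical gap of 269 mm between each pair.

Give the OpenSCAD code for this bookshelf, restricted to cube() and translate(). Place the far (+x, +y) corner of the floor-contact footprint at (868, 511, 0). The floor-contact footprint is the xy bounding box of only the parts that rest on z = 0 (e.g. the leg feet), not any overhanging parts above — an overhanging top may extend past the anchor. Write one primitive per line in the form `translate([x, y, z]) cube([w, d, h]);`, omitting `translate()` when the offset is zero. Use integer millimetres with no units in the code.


translate([367, 149, 0]) cube([23, 362, 1558]);
translate([845, 149, 0]) cube([23, 362, 1558]);
translate([390, 149, 0]) cube([455, 362, 25]);
translate([390, 149, 294]) cube([455, 362, 25]);
translate([390, 149, 588]) cube([455, 362, 25]);
translate([390, 149, 882]) cube([455, 362, 25]);
translate([390, 149, 1176]) cube([455, 362, 25]);
translate([390, 149, 1470]) cube([455, 362, 25]);


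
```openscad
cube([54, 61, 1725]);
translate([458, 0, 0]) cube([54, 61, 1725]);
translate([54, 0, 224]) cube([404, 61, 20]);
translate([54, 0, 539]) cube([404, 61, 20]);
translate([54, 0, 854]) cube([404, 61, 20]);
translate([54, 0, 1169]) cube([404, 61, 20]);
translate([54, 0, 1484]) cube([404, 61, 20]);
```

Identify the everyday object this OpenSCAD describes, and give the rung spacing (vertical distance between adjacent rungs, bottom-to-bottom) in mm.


A ladder. The rung spacing is 315 mm.

Two tall 54×61 posts with 5 short bars between them — a ladder. Adjacent rungs sit at z = 224 and z = 539, so the spacing is 539 − 224 = 315 mm.


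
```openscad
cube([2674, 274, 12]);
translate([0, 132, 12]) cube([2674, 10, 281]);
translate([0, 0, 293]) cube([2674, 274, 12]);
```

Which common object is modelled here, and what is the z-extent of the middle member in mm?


An I-beam. The web height is 281 mm.

Two wide flanges with a thin centred web — an I-beam. Overall 305 mm minus two 12 mm flanges gives a web of 305 − 2·12 = 281 mm.


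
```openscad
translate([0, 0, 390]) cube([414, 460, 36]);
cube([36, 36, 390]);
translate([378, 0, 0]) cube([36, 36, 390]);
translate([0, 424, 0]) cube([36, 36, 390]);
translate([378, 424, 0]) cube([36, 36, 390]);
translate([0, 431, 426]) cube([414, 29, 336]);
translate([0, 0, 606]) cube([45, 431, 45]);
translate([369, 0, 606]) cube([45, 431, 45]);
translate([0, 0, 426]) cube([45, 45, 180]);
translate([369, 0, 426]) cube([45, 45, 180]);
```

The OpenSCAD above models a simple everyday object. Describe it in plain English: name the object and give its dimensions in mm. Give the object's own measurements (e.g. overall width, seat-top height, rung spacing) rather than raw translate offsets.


A chair. The seat is a 414×460×36 mm slab with its top at z = 426 mm, on four 36×36 mm corner legs (flush with the seat edges, standing on z = 0). A flat backrest 29 mm thick, 336 mm tall, spans the full seat width and rises from the seat top along its +y edge, rear face flush with the rear of the seat. Two armrests of 45×45 mm section run along each side from the seat's front edge to the front of the backrest, top faces 225 mm above the seat top and outer faces flush with the seat's x-edges; a 45×45 mm post under the front of each armrest stands on the seat at the front corner.


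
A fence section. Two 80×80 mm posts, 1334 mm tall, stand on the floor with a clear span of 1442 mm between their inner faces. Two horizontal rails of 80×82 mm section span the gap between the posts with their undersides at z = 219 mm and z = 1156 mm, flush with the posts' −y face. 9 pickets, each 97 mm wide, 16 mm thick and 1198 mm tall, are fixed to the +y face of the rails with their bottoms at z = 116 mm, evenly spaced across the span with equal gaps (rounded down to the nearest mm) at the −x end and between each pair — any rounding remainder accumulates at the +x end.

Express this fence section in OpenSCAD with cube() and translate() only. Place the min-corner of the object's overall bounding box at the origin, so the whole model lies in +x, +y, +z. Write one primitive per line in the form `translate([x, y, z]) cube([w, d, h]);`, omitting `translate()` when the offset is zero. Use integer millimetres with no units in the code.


cube([80, 80, 1334]);
translate([1522, 0, 0]) cube([80, 80, 1334]);
translate([80, 0, 219]) cube([1442, 80, 82]);
translate([80, 0, 1156]) cube([1442, 80, 82]);
translate([136, 80, 116]) cube([97, 16, 1198]);
translate([289, 80, 116]) cube([97, 16, 1198]);
translate([442, 80, 116]) cube([97, 16, 1198]);
translate([595, 80, 116]) cube([97, 16, 1198]);
translate([748, 80, 116]) cube([97, 16, 1198]);
translate([901, 80, 116]) cube([97, 16, 1198]);
translate([1054, 80, 116]) cube([97, 16, 1198]);
translate([1207, 80, 116]) cube([97, 16, 1198]);
translate([1360, 80, 116]) cube([97, 16, 1198]);


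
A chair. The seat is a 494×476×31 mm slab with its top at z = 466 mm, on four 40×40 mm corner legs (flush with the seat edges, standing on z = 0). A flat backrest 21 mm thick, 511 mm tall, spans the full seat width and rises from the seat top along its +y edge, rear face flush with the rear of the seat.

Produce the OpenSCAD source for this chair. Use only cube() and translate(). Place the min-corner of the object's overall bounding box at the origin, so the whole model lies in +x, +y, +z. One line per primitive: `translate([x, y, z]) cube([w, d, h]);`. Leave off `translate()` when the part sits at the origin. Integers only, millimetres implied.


// leg_h = 466 - 31 = 435
translate([0, 0, 435]) cube([494, 476, 31]);
cube([40, 40, 435]);
translate([454, 0, 0]) cube([40, 40, 435]);
translate([0, 436, 0]) cube([40, 40, 435]);
translate([454, 436, 0]) cube([40, 40, 435]);
translate([0, 455, 466]) cube([494, 21, 511]);


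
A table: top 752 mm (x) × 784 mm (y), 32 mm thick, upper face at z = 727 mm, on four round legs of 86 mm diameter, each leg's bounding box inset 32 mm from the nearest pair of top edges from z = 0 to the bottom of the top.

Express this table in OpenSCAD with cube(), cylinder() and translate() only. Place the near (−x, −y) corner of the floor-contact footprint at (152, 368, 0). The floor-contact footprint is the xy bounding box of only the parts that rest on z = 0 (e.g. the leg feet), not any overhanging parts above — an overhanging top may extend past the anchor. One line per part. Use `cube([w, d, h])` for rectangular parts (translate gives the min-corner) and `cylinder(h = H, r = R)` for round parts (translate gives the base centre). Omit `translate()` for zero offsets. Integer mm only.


translate([120, 336, 695]) cube([752, 784, 32]);
translate([195, 411, 0]) cylinder(h = 695, r = 43);
translate([797, 411, 0]) cylinder(h = 695, r = 43);
translate([195, 1045, 0]) cylinder(h = 695, r = 43);
translate([797, 1045, 0]) cylinder(h = 695, r = 43);


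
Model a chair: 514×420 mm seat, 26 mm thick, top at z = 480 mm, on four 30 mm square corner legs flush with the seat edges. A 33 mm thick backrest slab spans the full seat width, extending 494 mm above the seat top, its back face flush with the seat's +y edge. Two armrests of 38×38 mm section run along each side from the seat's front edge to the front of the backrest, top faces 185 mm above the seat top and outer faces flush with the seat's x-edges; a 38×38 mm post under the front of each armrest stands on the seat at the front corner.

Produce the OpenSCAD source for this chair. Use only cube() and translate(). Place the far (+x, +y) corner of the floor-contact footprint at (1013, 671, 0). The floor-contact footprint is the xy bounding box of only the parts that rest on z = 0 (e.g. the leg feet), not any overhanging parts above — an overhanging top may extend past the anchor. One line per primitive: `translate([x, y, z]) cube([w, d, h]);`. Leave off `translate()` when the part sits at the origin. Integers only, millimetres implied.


translate([499, 251, 454]) cube([514, 420, 26]);
translate([499, 251, 0]) cube([30, 30, 454]);
translate([983, 251, 0]) cube([30, 30, 454]);
translate([499, 641, 0]) cube([30, 30, 454]);
translate([983, 641, 0]) cube([30, 30, 454]);
translate([499, 638, 480]) cube([514, 33, 494]);
translate([499, 251, 627]) cube([38, 387, 38]);
translate([975, 251, 627]) cube([38, 387, 38]);
translate([499, 251, 480]) cube([38, 38, 147]);
translate([975, 251, 480]) cube([38, 38, 147]);


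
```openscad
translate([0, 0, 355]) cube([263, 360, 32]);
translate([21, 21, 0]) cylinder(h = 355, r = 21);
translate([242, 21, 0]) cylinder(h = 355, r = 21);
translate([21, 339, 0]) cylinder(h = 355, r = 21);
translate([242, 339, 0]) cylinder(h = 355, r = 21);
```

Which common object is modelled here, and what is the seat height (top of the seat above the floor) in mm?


A stool. The seat height is 387 mm.

A 263×360×32 slab at z = 355 on four corner cylinders — a stool. The seat top is 355 + 32 = 387 mm.


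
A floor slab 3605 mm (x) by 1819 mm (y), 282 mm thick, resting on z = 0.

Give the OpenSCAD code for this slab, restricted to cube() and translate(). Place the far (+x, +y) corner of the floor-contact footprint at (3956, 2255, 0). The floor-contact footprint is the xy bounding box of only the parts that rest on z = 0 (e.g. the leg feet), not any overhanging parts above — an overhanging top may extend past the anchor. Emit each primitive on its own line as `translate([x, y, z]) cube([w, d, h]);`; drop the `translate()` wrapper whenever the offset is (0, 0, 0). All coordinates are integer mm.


translate([351, 436, 0]) cube([3605, 1819, 282]);


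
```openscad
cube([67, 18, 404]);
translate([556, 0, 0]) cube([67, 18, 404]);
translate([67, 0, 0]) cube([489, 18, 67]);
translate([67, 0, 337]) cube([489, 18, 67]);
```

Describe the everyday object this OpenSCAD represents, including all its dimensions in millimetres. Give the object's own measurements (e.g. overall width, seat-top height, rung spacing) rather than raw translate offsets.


A rectangular picture frame lying in the x–z plane (depth along y). The opening is 489 mm wide (x) by 270 mm tall (z), surrounded by a border 67 mm wide on all four sides. The frame is 18 mm deep and is made of two full-height vertical stiles with two horizontal rails fitted between them.


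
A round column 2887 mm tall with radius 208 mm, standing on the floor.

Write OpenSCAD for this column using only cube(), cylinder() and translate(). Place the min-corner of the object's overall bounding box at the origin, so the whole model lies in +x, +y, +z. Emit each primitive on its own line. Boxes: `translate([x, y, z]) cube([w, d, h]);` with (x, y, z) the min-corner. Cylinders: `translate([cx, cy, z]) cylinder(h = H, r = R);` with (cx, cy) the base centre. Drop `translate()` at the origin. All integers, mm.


translate([208, 208, 0]) cylinder(h = 2887, r = 208);


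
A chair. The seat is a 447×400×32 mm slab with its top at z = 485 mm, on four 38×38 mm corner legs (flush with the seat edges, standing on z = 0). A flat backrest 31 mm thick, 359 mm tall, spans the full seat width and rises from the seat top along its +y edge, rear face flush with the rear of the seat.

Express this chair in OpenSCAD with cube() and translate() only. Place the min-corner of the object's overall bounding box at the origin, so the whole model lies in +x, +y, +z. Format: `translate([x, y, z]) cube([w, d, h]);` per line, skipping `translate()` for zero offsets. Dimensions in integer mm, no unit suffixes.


// leg_h = 485 - 32 = 453
translate([0, 0, 453]) cube([447, 400, 32]);
cube([38, 38, 453]);
translate([409, 0, 0]) cube([38, 38, 453]);
translate([0, 362, 0]) cube([38, 38, 453]);
translate([409, 362, 0]) cube([38, 38, 453]);
translate([0, 369, 485]) cube([447, 31, 359]);


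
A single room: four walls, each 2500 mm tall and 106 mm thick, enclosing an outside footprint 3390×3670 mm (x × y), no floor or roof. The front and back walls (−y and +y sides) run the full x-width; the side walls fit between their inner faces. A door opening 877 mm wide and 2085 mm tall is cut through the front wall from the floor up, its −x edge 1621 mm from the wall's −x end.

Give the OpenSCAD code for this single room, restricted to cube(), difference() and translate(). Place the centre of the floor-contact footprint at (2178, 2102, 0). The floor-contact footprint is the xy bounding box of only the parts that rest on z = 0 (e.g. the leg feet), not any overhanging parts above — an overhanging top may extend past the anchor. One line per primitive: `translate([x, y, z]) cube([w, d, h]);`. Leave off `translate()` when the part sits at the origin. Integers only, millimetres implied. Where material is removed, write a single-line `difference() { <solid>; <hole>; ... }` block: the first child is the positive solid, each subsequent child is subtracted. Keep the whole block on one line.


difference() { translate([483, 267, 0]) cube([3390, 106, 2500]); translate([2104, 267, 0]) cube([877, 106, 2085]); }
translate([483, 3831, 0]) cube([3390, 106, 2500]);
translate([483, 373, 0]) cube([106, 3458, 2500]);
translate([3767, 373, 0]) cube([106, 3458, 2500]);


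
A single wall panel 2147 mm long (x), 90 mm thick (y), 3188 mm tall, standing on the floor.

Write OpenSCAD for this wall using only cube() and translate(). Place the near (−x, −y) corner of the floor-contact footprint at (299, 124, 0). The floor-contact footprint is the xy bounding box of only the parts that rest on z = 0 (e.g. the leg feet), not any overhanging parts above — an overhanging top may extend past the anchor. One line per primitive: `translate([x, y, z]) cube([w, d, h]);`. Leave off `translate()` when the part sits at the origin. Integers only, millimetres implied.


translate([299, 124, 0]) cube([2147, 90, 3188]);


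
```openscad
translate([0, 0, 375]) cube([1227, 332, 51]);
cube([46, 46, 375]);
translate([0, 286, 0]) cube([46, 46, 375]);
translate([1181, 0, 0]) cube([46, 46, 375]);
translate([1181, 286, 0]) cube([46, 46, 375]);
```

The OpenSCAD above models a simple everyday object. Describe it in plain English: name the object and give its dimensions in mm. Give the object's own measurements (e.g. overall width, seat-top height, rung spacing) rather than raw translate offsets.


A bench: a 1227×332 mm seat slab, 51 mm thick, top at z = 426 mm, on four 46×46 mm square legs flush with the seat corners and standing on z = 0.


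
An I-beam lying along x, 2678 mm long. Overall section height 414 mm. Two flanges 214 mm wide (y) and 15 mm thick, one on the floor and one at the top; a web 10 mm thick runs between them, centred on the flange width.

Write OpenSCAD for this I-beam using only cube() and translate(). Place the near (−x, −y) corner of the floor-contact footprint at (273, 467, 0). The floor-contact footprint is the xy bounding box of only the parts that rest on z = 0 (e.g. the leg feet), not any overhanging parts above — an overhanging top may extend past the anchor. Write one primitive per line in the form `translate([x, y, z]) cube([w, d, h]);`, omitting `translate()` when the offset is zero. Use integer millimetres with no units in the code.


translate([273, 467, 0]) cube([2678, 214, 15]);
translate([273, 569, 15]) cube([2678, 10, 384]);
translate([273, 467, 399]) cube([2678, 214, 15]);


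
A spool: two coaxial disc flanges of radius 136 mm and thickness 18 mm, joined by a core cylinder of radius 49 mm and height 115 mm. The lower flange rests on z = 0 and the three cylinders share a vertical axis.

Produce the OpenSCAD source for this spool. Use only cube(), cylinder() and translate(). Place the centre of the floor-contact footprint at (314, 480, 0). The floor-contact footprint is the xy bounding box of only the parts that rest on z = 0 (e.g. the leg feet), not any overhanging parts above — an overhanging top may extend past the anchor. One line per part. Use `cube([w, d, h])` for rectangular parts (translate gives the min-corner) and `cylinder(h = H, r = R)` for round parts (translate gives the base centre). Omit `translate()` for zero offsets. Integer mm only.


translate([314, 480, 0]) cylinder(h = 18, r = 136);
translate([314, 480, 18]) cylinder(h = 115, r = 49);
translate([314, 480, 133]) cylinder(h = 18, r = 136);


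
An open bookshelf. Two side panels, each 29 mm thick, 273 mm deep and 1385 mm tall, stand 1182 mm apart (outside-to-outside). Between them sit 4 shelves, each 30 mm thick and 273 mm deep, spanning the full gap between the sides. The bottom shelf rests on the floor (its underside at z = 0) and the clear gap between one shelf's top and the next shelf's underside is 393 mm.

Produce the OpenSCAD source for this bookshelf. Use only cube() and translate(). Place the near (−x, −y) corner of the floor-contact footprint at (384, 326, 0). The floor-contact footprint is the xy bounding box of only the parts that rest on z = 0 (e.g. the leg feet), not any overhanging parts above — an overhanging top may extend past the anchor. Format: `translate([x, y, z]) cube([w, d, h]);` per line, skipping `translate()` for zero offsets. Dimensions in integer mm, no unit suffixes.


translate([384, 326, 0]) cube([29, 273, 1385]);
translate([1537, 326, 0]) cube([29, 273, 1385]);
translate([413, 326, 0]) cube([1124, 273, 30]);
translate([413, 326, 423]) cube([1124, 273, 30]);
translate([413, 326, 846]) cube([1124, 273, 30]);
translate([413, 326, 1269]) cube([1124, 273, 30]);


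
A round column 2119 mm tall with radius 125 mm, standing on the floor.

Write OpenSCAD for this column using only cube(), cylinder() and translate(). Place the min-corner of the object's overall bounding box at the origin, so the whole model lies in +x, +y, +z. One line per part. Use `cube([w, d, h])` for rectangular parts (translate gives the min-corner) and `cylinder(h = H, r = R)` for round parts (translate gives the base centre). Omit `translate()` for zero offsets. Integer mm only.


translate([125, 125, 0]) cylinder(h = 2119, r = 125);


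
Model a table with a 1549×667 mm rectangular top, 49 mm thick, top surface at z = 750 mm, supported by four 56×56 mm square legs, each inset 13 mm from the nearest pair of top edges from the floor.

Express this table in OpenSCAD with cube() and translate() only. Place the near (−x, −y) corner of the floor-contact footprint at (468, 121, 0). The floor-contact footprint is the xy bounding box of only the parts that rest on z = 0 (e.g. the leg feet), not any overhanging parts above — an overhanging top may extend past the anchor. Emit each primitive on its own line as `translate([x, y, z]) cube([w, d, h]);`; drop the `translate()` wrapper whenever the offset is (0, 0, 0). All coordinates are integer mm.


translate([455, 108, 701]) cube([1549, 667, 49]);
translate([468, 121, 0]) cube([56, 56, 701]);
translate([1935, 121, 0]) cube([56, 56, 701]);
translate([468, 706, 0]) cube([56, 56, 701]);
translate([1935, 706, 0]) cube([56, 56, 701]);


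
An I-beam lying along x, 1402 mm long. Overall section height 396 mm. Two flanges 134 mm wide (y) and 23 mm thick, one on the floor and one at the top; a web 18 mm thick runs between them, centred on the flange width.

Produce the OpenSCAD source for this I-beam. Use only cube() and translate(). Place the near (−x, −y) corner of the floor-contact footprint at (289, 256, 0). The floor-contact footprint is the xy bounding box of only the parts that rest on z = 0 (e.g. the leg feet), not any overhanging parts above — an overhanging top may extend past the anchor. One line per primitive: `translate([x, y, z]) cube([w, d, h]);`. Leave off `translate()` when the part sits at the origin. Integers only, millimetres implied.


translate([289, 256, 0]) cube([1402, 134, 23]);
translate([289, 314, 23]) cube([1402, 18, 350]);
translate([289, 256, 373]) cube([1402, 134, 23]);


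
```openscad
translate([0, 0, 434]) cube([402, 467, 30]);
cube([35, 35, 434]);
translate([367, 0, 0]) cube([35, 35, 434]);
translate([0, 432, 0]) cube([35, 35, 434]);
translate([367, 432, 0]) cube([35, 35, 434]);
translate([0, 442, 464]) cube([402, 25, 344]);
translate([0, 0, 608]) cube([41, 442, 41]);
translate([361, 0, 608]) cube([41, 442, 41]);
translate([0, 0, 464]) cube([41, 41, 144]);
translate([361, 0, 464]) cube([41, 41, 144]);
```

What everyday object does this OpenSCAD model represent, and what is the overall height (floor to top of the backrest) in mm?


A chair. The overall height is 808 mm.

A slab on four corner posts with a tall panel at the back — a chair. The seat slab sits at z = 434 with thickness 30, and the 344 mm backrest starts at the seat top, so the overall height is 434 + 30 + 344 = 808 mm.


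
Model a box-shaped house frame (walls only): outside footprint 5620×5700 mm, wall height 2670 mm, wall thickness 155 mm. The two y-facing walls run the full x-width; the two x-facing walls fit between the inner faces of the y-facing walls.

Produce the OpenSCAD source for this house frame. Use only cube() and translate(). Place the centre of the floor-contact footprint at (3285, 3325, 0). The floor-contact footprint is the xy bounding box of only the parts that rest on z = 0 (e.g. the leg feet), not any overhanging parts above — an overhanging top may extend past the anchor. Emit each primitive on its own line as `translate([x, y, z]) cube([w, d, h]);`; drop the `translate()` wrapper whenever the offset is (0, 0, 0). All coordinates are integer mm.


translate([475, 475, 0]) cube([5620, 155, 2670]);
translate([475, 6020, 0]) cube([5620, 155, 2670]);
translate([475, 630, 0]) cube([155, 5390, 2670]);
translate([5940, 630, 0]) cube([155, 5390, 2670]);


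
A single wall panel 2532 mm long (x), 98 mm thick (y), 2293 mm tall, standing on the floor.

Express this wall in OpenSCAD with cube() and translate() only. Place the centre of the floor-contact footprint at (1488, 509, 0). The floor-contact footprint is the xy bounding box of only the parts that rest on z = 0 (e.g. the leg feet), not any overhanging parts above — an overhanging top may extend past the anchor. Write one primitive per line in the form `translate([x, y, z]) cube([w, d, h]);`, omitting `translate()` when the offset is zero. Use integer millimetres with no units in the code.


translate([222, 460, 0]) cube([2532, 98, 2293]);


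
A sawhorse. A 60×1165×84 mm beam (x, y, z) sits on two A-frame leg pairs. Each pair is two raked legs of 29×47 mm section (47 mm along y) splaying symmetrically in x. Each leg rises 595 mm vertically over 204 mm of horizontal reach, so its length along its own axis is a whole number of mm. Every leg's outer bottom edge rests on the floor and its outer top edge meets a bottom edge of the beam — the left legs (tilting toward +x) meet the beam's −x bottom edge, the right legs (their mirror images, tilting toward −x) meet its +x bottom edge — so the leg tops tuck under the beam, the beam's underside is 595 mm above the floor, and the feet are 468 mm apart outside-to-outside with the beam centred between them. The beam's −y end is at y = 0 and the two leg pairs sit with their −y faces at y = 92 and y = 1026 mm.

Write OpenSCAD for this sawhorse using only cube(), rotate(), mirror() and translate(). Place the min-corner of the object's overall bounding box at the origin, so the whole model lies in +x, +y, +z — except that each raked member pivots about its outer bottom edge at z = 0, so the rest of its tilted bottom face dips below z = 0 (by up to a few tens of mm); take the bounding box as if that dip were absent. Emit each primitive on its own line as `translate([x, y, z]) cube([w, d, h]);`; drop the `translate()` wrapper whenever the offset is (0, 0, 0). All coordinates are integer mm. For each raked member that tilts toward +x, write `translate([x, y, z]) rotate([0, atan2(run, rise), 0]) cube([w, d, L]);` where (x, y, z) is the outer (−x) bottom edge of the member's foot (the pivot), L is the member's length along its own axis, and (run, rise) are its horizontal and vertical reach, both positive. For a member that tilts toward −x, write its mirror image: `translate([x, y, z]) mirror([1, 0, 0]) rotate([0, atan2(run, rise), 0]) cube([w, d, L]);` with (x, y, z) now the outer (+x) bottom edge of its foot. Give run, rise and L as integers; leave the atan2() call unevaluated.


translate([204, 0, 595]) cube([60, 1165, 84]);
translate([0, 92, 0]) rotate([0, atan2(204, 595), 0]) cube([29, 47, 629]);
translate([468, 92, 0]) mirror([1, 0, 0]) rotate([0, atan2(204, 595), 0]) cube([29, 47, 629]);
translate([0, 1026, 0]) rotate([0, atan2(204, 595), 0]) cube([29, 47, 629]);
translate([468, 1026, 0]) mirror([1, 0, 0]) rotate([0, atan2(204, 595), 0]) cube([29, 47, 629]);


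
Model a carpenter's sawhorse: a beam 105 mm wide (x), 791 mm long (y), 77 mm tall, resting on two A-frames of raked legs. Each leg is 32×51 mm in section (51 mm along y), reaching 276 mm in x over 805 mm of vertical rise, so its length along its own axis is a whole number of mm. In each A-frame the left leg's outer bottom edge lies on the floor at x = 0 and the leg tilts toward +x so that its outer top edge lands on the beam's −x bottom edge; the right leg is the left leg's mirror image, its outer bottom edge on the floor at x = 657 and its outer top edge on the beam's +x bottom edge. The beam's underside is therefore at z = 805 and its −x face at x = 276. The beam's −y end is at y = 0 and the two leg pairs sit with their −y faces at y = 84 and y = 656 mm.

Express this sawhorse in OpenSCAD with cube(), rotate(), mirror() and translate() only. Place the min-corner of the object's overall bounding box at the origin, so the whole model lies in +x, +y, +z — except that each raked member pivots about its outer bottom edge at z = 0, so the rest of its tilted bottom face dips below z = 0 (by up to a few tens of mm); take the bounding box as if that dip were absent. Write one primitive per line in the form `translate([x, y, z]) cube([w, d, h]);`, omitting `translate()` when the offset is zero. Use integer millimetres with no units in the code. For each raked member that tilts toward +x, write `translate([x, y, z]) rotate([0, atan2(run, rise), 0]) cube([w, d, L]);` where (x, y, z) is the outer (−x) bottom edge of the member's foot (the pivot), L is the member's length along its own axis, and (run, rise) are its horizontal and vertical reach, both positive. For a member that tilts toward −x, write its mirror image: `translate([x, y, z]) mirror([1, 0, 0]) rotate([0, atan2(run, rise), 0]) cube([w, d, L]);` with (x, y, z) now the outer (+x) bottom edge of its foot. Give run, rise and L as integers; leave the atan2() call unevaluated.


// leg length = √(276² + 805²) = 851
// right-leg outer foot x = 2·276 + 105 = 657
// beam min-corner = (276, 0, 805)
translate([276, 0, 805]) cube([105, 791, 77]);
translate([0, 84, 0]) rotate([0, atan2(276, 805), 0]) cube([32, 51, 851]);
translate([657, 84, 0]) mirror([1, 0, 0]) rotate([0, atan2(276, 805), 0]) cube([32, 51, 851]);
translate([0, 656, 0]) rotate([0, atan2(276, 805), 0]) cube([32, 51, 851]);
translate([657, 656, 0]) mirror([1, 0, 0]) rotate([0, atan2(276, 805), 0]) cube([32, 51, 851]);
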